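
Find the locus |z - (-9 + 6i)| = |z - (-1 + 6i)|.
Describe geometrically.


Equal distances means the locus is the perpendicular bisector of z1 and z2.
Midpoint = ((-9+(-1))/2, (6+6)/2) = (-5.0000, 6.0000)

Perpendicular bisector through (-5.0000, 6.0000)


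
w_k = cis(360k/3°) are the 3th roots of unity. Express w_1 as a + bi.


Angle = 360*1/3 = 120°
a = cos(120°) = -0.5000
b = sin(120°) = 0.8660

-0.5000 + 0.8660i


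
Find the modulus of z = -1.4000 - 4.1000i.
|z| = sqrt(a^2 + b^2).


|z| = sqrt((-1.4)^2 + (-4.1)^2) = sqrt(1.96 + 16.81) = sqrt(18.77) = 4.3324

|z| = 4.3324


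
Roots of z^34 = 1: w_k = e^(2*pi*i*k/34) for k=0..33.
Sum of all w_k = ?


The sum of all 34th roots of unity is 0.
Geometric series: (1 - w^34)/(1 - w) = (1-1)/(1-w) = 0 since w^34 = 1, w ≠ 1.
Alternatively: coefficient of z^33 in z^34 - 1 is 0.

0


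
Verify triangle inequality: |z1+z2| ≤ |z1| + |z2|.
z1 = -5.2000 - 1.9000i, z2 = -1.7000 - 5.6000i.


|z1| = sqrt((-5.2)^2 + (-1.9)^2) = sqrt(30.65) = 5.5362
|z2| = sqrt((-1.7)^2 + (-5.6)^2) = sqrt(34.25) = 5.8523
z1+z2 = -6.9000 - 7.5000i
|z1+z2| = sqrt(103.86) = 10.1912
|z1|+|z2| = 5.5362 + 5.8523 = 11.3885

|z1+z2| = 10.1912 ≤ |z1|+|z2| = 11.3885 (verified)


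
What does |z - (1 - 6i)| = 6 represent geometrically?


|z - z0| = r is a circle with center z0 and radius r.
Center = (1, -6), radius = 6

Circle with center (1, -6) and radius 6


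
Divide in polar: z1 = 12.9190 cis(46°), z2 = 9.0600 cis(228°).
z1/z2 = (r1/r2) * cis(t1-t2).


r = 12.9190 / 9.0600 = 1.4259
theta = 46° - 228° = -182° = 178° (mod 360)

1.4259 cis(178°)


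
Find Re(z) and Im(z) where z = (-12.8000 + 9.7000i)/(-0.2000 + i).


Multiply by conjugate: (-12.8000 + 9.7000i)(-0.2000 - i) / ((-0.2)^2 + 1^2)
Numerator real = -12.8*(-0.2) + 9.7*1 = 12.26
Numerator imag = 9.7*(-0.2) - (-12.8)*1 = 10.86
Denominator = 1.04
Re(z) = 12.26/1.04 = 11.7885
Im(z) = 10.86/1.04 = 10.4423

Re(z) = 11.7885, Im(z) = 10.4423


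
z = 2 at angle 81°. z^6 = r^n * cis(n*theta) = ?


r^6 = 2^6 = 64
n*theta = 6*81° = 486° = 126° (mod 360)
a = 64*cos(126°) = -37.6183
b = 64*sin(126°) = 51.7771

64 cis(126°) = -37.6183 + 51.7771i


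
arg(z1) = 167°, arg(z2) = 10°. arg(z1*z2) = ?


arg(z1*z2) = 167° + 10° = 177°
Normalized to (-180°, 180°]: 177°

177°


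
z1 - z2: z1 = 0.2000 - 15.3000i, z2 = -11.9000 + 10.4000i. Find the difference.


Real: 0.2 + 11.9 = 12.1
Imag: -15.3 - 10.4 = -25.7

12.1000 - 25.7000i


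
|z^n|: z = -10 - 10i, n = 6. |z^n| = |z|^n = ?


|z| = sqrt(100+100) = sqrt(200) = 14.1421
|z^6| = |z|^6 = (sqrt(200))^6 = 200^3 = 8000000

|z^6| = 8000000


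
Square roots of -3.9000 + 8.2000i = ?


|z| = sqrt(15.21+67.24) = 9.0802
sqrt((|z|+a)/2) = sqrt((9.0802+(-3.9))/2) = sqrt(2.5901) = 1.6094
sqrt((|z|-a)/2) = sqrt((9.0802-(-3.9))/2) = sqrt(6.4901) = 2.5476

±(1.6094 + 2.5476i) i.e. 1.6094 + 2.5476i and -1.6094 - 2.5476i


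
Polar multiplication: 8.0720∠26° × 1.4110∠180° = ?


r = 8.0720 * 1.4110 = 11.3896
theta = 26° + 180° = 206° = 206° (mod 360)

11.3896 cis(206°)


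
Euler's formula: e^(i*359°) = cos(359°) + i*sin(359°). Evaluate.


cos(359°) = 0.9998
sin(359°) = -0.0175

e^(i*359°) = 0.9998 - 0.0175i


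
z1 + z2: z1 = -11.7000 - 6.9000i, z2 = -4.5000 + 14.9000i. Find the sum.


Real: -11.7 - 4.5 = -16.2
Imag: -6.9 + 14.9 = 8

-16.2000 + 8.0000i


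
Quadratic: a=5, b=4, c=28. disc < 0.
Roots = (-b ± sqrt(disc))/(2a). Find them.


disc = 4^2 - 4*5*28 = 16 - 560 = -544
sqrt(|disc|) = sqrt(544) = 23.3238
Real part = -4/(2*5) = -0.4000
Imag part = 23.3238/(2*5) = 2.3324

-0.4000 ± 2.3324i


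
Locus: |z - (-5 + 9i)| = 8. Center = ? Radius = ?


|z - z0| = r is a circle with center z0 and radius r.
Center = (-5, 9), radius = 8

Circle with center (-5, 9) and radius 8


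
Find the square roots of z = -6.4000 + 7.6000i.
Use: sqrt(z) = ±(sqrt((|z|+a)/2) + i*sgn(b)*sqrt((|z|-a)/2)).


|z| = sqrt(40.96+57.76) = 9.9358
sqrt((|z|+a)/2) = sqrt((9.9358+(-6.4))/2) = sqrt(1.7679) = 1.3296
sqrt((|z|-a)/2) = sqrt((9.9358-(-6.4))/2) = sqrt(8.1679) = 2.8580

±(1.3296 + 2.8580i) i.e. 1.3296 + 2.8580i and -1.3296 - 2.8580i


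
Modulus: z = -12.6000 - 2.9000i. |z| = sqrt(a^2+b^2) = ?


|z| = sqrt((-12.6)^2 + (-2.9)^2) = sqrt(158.76 + 8.41) = sqrt(167.17) = 12.9294

|z| = 12.9294


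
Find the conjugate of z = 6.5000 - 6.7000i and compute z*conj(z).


z_bar = 6.5000 + 6.7000i
z*z_bar = 6.5^2 + (-6.7)^2 = 42.25 + 44.89 = 87.14

z_bar = 6.5000 + 6.7000i, z*z_bar = 87.14


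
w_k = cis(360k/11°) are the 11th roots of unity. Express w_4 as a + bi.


Angle = 360*4/11 = 130.9091°
a = cos(130.9091°) = -0.6549
b = sin(130.9091°) = 0.7557

-0.6549 + 0.7557i


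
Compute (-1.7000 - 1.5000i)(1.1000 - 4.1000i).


Real = -1.7*1.1 - (-1.5)*(-4.1) = -1.87 - 6.15 = -8.02
Imag = -1.7*(-4.1) + 1.1*(-1.5) = 6.97 - (1.65) = 5.32

-8.0200 + 5.3200i


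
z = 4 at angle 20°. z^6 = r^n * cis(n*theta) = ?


r^6 = 4^6 = 4096
n*theta = 6*20° = 120° = 120° (mod 360)
a = 4096*cos(120°) = -2048.0000
b = 4096*sin(120°) = 3547.2401

4096 cis(120°) = -2048.0000 + 3547.2401i


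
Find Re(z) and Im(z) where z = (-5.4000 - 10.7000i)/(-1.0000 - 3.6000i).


Multiply by conjugate: (-5.4000 - 10.7000i)(-1.0000 + 3.6000i) / ((-1)^2 + (-3.6)^2)
Numerator real = -5.4*(-1) - (10.7)*(-3.6) = 43.92
Numerator imag = -10.7*(-1) - (-5.4)*(-3.6) = -8.74
Denominator = 13.96
Re(z) = 43.92/13.96 = 3.1461
Im(z) = -8.74/13.96 = -0.6261

Re(z) = 3.1461, Im(z) = -0.6261


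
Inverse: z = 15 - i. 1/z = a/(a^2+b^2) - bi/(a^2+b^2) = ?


|z|^2 = 225+1 = 226
1/z = (15 + 1i)/226

1/z = 0.0664 + 0.0044i


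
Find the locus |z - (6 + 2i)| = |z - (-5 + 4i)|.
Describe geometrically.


Equal distances means the locus is the perpendicular bisector of z1 and z2.
Midpoint = ((6+(-5))/2, (2+4)/2) = (0.5000, 3.0000)

Perpendicular bisector through (0.5000, 3.0000)


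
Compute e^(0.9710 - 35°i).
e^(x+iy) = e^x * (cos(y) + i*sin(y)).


e^0.9710 = 2.6406
cos(-35°) = 0.81915
sin(-35°) = -0.5736
Real = 2.6406*0.81915 = 2.1630
Imag = 2.6406*(-0.5736) = -1.5146

2.1630 - 1.5146i


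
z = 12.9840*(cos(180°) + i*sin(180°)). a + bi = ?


a = 12.9840*cos(180°) = 12.9840*(-1) = -12.9840
b = 12.9840*sin(180°) = 12.9840*0 = 0

-12.9840 + 0i


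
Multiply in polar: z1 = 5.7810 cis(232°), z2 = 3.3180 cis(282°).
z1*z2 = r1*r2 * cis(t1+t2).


r = 5.7810 * 3.3180 = 19.1814
theta = 232° + 282° = 514° = 154° (mod 360)

19.1814 cis(154°)


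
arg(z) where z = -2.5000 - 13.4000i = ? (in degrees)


Re = -2.5, Im = -13.4
arg = atan2(-13.4, -2.5) = -100.5680 degrees

arg(z) = -100.5680 degrees


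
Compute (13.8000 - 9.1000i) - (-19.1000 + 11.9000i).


Real: 13.8 + 19.1 = 32.9
Imag: -9.1 - 11.9 = -21

32.9000 - 21.0000i


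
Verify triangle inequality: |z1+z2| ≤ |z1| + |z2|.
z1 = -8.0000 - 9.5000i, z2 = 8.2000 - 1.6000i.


|z1| = sqrt((-8)^2 + (-9.5)^2) = sqrt(154.25) = 12.4197
|z2| = sqrt(8.2^2 + (-1.6)^2) = sqrt(69.8) = 8.3546
z1+z2 = 0.2000 - 11.1000i
|z1+z2| = sqrt(123.25) = 11.1018
|z1|+|z2| = 12.4197 + 8.3546 = 20.7743

|z1+z2| = 11.1018 ≤ |z1|+|z2| = 20.7743 (verified)


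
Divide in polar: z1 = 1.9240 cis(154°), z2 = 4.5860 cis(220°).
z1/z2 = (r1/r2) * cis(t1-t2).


r = 1.9240 / 4.5860 = 0.4195
theta = 154° - 220° = -66° = 294° (mod 360)

0.4195 cis(294°)


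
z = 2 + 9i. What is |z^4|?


|z| = sqrt(4+81) = sqrt(85) = 9.2195
|z^4| = |z|^4 = (sqrt(85))^4 = 85^2 = 7225

|z^4| = 7225


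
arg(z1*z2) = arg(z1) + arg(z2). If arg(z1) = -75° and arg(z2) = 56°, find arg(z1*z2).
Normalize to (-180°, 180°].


arg(z1*z2) = -75° + 56° = -19°
Normalized to (-180°, 180°]: -19°

-19°


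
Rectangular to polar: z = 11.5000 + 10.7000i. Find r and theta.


r = sqrt(132.25+114.49) = sqrt(246.74) = 15.7080
theta = atan2(10.7, 11.5) = 42.9362 degrees

r = 15.7080, theta = 42.9362 degrees


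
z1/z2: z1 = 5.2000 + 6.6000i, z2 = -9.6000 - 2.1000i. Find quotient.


Conjugate of z2 = -9.6000 + 2.1000i
Numerator: (5.2000 + 6.6000i)(-9.6000 + 2.1000i) = -63.7800 - 52.4400i
Denominator: (-9.6)^2 + (-2.1)^2 = 96.57
Result = (-63.7800 - 52.4400i)/96.57

-0.6605 - 0.5430i


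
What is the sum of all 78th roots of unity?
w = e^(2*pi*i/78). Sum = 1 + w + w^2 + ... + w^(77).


The sum of all 78th roots of unity is 0.
Geometric series: (1 - w^78)/(1 - w) = (1-1)/(1-w) = 0 since w^78 = 1, w ≠ 1.
Alternatively: coefficient of z^77 in z^78 - 1 is 0.

0


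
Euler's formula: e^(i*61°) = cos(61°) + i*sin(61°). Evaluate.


cos(61°) = 0.4848
sin(61°) = 0.8746

e^(i*61°) = 0.4848 + 0.8746i


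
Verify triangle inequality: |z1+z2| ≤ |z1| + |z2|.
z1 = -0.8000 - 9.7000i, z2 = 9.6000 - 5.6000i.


|z1| = sqrt((-0.8)^2 + (-9.7)^2) = sqrt(94.73) = 9.7329
|z2| = sqrt(9.6^2 + (-5.6)^2) = sqrt(123.52) = 11.1140
z1+z2 = 8.8000 - 15.3000i
|z1+z2| = sqrt(311.53) = 17.6502
|z1|+|z2| = 9.7329 + 11.1140 = 20.8469

|z1+z2| = 17.6502 ≤ |z1|+|z2| = 20.8469 (verified)


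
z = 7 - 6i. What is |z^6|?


|z| = sqrt(49+36) = sqrt(85) = 9.2195
|z^6| = |z|^6 = (sqrt(85))^6 = 85^3 = 614125

|z^6| = 614125


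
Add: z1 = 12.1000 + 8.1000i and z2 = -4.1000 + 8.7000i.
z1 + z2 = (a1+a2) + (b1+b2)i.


Real: 12.1 - 4.1 = 8
Imag: 8.1 + 8.7 = 16.8

8.0000 + 16.8000i


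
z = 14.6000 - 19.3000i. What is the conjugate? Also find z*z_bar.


z_bar = 14.6000 + 19.3000i
z*z_bar = 14.6^2 + (-19.3)^2 = 213.16 + 372.49 = 585.65

z_bar = 14.6000 + 19.3000i, z*z_bar = 585.65


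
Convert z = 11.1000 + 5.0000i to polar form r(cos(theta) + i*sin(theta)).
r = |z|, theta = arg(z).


r = sqrt(123.21+25) = sqrt(148.21) = 12.1742
theta = atan2(5, 11.1) = 24.2492 degrees

r = 12.1742, theta = 24.2492 degrees


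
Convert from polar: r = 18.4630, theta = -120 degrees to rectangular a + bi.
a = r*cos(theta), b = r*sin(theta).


a = 18.4630*cos(-120°) = 18.4630*(-0.5) = -9.2315
b = 18.4630*sin(-120°) = 18.4630*(-0.866025) = -15.9894

-9.2315 - 15.9894i


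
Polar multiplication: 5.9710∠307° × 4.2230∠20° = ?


r = 5.9710 * 4.2230 = 25.2155
theta = 307° + 20° = 327° = 327° (mod 360)

25.2155 cis(327°)


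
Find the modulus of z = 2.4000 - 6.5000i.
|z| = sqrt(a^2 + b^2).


|z| = sqrt(2.4^2 + (-6.5)^2) = sqrt(5.76 + 42.25) = sqrt(48.01) = 6.9289

|z| = 6.9289


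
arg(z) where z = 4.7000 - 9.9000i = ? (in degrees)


Re = 4.7, Im = -9.9
arg = atan2(-9.9, 4.7) = -64.6041 degrees

arg(z) = -64.6041 degrees


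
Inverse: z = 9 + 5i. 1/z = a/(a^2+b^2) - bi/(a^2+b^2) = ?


|z|^2 = 81+25 = 106
1/z = (9 - 5i)/106

1/z = 0.0849 - 0.0472i


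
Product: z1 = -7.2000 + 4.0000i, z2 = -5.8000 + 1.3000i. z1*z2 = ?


Real = -7.2*(-5.8) - 4*1.3 = 41.76 - 5.2 = 36.56
Imag = -7.2*1.3 - (5.8)*4 = -9.36 - (23.2) = -32.56

36.5600 - 32.5600i


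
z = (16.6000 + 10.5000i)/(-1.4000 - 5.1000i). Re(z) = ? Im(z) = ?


Multiply by conjugate: (16.6000 + 10.5000i)(-1.4000 + 5.1000i) / ((-1.4)^2 + (-5.1)^2)
Numerator real = 16.6*(-1.4) + 10.5*(-5.1) = -76.79
Numerator imag = 10.5*(-1.4) - 16.6*(-5.1) = 69.96
Denominator = 27.97
Re(z) = -76.79/27.97 = -2.7454
Im(z) = 69.96/27.97 = 2.5013

Re(z) = -2.7454, Im(z) = 2.5013


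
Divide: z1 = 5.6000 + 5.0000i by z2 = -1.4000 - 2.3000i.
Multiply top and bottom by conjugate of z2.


Conjugate of z2 = -1.4000 + 2.3000i
Numerator: (5.6000 + 5.0000i)(-1.4000 + 2.3000i) = -19.3400 + 5.8800i
Denominator: (-1.4)^2 + (-2.3)^2 = 7.25
Result = (-19.3400 + 5.8800i)/7.25

-2.6676 + 0.8110i


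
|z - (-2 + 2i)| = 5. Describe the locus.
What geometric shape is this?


|z - z0| = r is a circle with center z0 and radius r.
Center = (-2, 2), radius = 5

Circle with center (-2, 2) and radius 5


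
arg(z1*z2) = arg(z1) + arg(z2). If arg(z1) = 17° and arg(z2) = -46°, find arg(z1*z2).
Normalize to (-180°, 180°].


arg(z1*z2) = 17° - 46° = -29°
Normalized to (-180°, 180°]: -29°

-29°


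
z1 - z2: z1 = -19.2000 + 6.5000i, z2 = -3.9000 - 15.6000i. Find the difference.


Real: -19.2 + 3.9 = -15.3
Imag: 6.5 + 15.6 = 22.1

-15.3000 + 22.1000i


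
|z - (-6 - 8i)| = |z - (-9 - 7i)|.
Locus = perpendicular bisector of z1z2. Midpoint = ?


Equal distances means the locus is the perpendicular bisector of z1 and z2.
Midpoint = ((-6+(-9))/2, (-8+(-7))/2) = (-7.5000, -7.5000)

Perpendicular bisector through (-7.5000, -7.5000)


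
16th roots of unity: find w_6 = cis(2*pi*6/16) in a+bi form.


Angle = 360*6/16 = 135°
a = cos(135°) = -0.7071
b = sin(135°) = 0.7071

-0.7071 + 0.7071i


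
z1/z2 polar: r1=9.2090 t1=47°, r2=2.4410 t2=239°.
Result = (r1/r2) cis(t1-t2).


r = 9.2090 / 2.4410 = 3.7726
theta = 47° - 239° = -192° = 168° (mod 360)

3.7726 cis(168°)


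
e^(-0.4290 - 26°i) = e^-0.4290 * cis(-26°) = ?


e^-0.4290 = 0.65116
cos(-26°) = 0.8988
sin(-26°) = -0.43837
Real = 0.65116*0.8988 = 0.5853
Imag = 0.65116*(-0.43837) = -0.2854

0.5853 - 0.2854i


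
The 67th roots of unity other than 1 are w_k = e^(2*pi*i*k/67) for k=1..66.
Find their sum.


With w = e^(2*pi*i/67), all 67 of the 67th roots of unity w^0 = 1, w, ..., w^(66) sum to 0: 1 + w + ... + w^(66) = (1 - w^67)/(1 - w) = 0 since w^67 = 1, w ≠ 1.
Removing the root 1: w + w^2 + ... + w^(66) = 0 - 1 = -1

Sum = -1


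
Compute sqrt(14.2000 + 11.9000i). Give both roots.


|z| = sqrt(201.64+141.61) = 18.5270
sqrt((|z|+a)/2) = sqrt((18.5270+14.2)/2) = sqrt(16.3635) = 4.0452
sqrt((|z|-a)/2) = sqrt((18.5270-14.2)/2) = sqrt(2.1635) = 1.4709

±(4.0452 + 1.4709i) i.e. 4.0452 + 1.4709i and -4.0452 - 1.4709i


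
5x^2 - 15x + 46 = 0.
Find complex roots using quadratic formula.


disc = (-15)^2 - 4*5*46 = 225 - 920 = -695
sqrt(|disc|) = sqrt(695) = 26.3629
Real part = 15/(2*5) = 1.5000
Imag part = 26.3629/(2*5) = 2.6363

1.5000 ± 2.6363i


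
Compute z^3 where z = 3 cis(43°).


r^3 = 3^3 = 27
n*theta = 3*43° = 129° = 129° (mod 360)
a = 27*cos(129°) = -16.9917
b = 27*sin(129°) = 20.9829

27 cis(129°) = -16.9917 + 20.9829i


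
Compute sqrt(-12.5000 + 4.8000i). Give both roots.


|z| = sqrt(156.25+23.04) = 13.3899
sqrt((|z|+a)/2) = sqrt((13.3899+(-12.5))/2) = sqrt(0.4450) = 0.6671
sqrt((|z|-a)/2) = sqrt((13.3899-(-12.5))/2) = sqrt(12.9450) = 3.5979

±(0.6671 + 3.5979i) i.e. 0.6671 + 3.5979i and -0.6671 - 3.5979i


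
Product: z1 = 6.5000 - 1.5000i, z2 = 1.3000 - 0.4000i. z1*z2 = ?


Real = 6.5*1.3 - (-1.5)*(-0.4) = 8.45 - 0.6 = 7.85
Imag = 6.5*(-0.4) + 1.3*(-1.5) = -2.6 - (1.95) = -4.55

7.8500 - 4.5500i


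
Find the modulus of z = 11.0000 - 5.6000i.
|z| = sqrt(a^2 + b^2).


|z| = sqrt(11^2 + (-5.6)^2) = sqrt(121 + 31.36) = sqrt(152.36) = 12.3434

|z| = 12.3434


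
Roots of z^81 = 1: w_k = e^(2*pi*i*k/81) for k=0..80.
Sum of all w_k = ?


The sum of all 81th roots of unity is 0.
Geometric series: (1 - w^81)/(1 - w) = (1-1)/(1-w) = 0 since w^81 = 1, w ≠ 1.
Alternatively: coefficient of z^80 in z^81 - 1 is 0.

0


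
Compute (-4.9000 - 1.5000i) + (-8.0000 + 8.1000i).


Real: -4.9 - 8 = -12.9
Imag: -1.5 + 8.1 = 6.6

-12.9000 + 6.6000i


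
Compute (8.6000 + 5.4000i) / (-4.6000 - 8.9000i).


Conjugate of z2 = -4.6000 + 8.9000i
Numerator: (8.6000 + 5.4000i)(-4.6000 + 8.9000i) = -87.6200 + 51.7000i
Denominator: (-4.6)^2 + (-8.9)^2 = 100.37
Result = (-87.6200 + 51.7000i)/100.37

-0.8730 + 0.5151i


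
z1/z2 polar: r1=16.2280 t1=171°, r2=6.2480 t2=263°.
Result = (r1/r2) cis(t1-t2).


r = 16.2280 / 6.2480 = 2.5973
theta = 171° - 263° = -92° = 268° (mod 360)

2.5973 cis(268°)


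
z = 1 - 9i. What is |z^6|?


|z| = sqrt(1+81) = sqrt(82) = 9.0554
|z^6| = |z|^6 = (sqrt(82))^6 = 82^3 = 551368

|z^6| = 551368


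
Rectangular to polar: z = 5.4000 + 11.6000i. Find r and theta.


r = sqrt(29.16+134.56) = sqrt(163.72) = 12.7953
theta = atan2(11.6, 5.4) = 65.0372 degrees

r = 12.7953, theta = 65.0372 degrees


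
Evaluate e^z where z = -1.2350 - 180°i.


e^-1.2350 = 0.2908
cos(-180°) = -1
sin(-180°) = 0
Real = 0.2908*(-1) = -0.2908
Imag = 0.2908*0 = 0

-0.2908 + 0i


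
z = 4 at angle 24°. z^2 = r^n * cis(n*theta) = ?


r^2 = 4^2 = 16
n*theta = 2*24° = 48° = 48° (mod 360)
a = 16*cos(48°) = 10.7061
b = 16*sin(48°) = 11.8903

16 cis(48°) = 10.7061 + 11.8903i


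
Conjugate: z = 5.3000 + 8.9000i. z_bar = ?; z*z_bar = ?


z_bar = 5.3000 - 8.9000i
z*z_bar = 5.3^2 + 8.9^2 = 28.09 + 79.21 = 107.3

z_bar = 5.3000 - 8.9000i, z*z_bar = 107.3


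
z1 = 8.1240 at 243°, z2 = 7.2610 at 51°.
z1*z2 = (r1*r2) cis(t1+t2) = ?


r = 8.1240 * 7.2610 = 58.9884
theta = 243° + 51° = 294° = 294° (mod 360)

58.9884 cis(294°)


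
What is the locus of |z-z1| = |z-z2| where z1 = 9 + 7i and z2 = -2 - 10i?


Equal distances means the locus is the perpendicular bisector of z1 and z2.
Midpoint = ((9+(-2))/2, (7+(-10))/2) = (3.5000, -1.5000)

Perpendicular bisector through (3.5000, -1.5000)


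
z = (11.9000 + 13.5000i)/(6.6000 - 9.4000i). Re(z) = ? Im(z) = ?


Multiply by conjugate: (11.9000 + 13.5000i)(6.6000 + 9.4000i) / (6.6^2 + (-9.4)^2)
Numerator real = 11.9*6.6 + 13.5*(-9.4) = -48.36
Numerator imag = 13.5*6.6 - 11.9*(-9.4) = 200.96
Denominator = 131.92
Re(z) = -48.36/131.92 = -0.3666
Im(z) = 200.96/131.92 = 1.5233

Re(z) = -0.3666, Im(z) = 1.5233


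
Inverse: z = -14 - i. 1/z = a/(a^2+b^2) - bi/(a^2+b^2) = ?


|z|^2 = 196+1 = 197
1/z = (-14 + 1i)/197

1/z = -0.0711 + 0.0051i


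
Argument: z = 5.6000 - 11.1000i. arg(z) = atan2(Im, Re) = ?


Re = 5.6, Im = -11.1
arg = atan2(-11.1, 5.6) = -63.2288 degrees

arg(z) = -63.2288 degrees


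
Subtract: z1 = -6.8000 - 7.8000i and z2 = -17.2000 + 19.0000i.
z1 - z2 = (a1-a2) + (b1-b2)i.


Real: -6.8 + 17.2 = 10.4
Imag: -7.8 - 19 = -26.8

10.4000 - 26.8000i


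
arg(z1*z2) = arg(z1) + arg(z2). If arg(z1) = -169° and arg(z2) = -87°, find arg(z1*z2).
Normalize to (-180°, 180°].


arg(z1*z2) = -169° - 87° = -256°
Normalized to (-180°, 180°]: 104°

104°


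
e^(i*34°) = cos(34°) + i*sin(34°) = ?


cos(34°) = 0.8290
sin(34°) = 0.5592

e^(i*34°) = 0.8290 + 0.5592i


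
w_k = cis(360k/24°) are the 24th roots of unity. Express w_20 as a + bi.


Angle = 360*20/24 = 300°
a = cos(300°) = 0.5000
b = sin(300°) = -0.8660

0.5000 - 0.8660i


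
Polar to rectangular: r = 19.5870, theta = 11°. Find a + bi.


a = 19.5870*cos(11°) = 19.5870*0.981627 = 19.2271
b = 19.5870*sin(11°) = 19.5870*0.19081 = 3.7374

19.2271 + 3.7374i


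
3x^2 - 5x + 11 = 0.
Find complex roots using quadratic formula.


disc = (-5)^2 - 4*3*11 = 25 - 132 = -107
sqrt(|disc|) = sqrt(107) = 10.3441
Real part = 5/(2*3) = 0.8333
Imag part = 10.3441/(2*3) = 1.7240

0.8333 ± 1.7240i


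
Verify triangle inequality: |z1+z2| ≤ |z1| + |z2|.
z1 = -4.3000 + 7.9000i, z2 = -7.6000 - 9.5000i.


|z1| = sqrt((-4.3)^2 + 7.9^2) = sqrt(80.9) = 8.9944
|z2| = sqrt((-7.6)^2 + (-9.5)^2) = sqrt(148.01) = 12.1659
z1+z2 = -11.9000 - 1.6000i
|z1+z2| = sqrt(144.17) = 12.0071
|z1|+|z2| = 8.9944 + 12.1659 = 21.1603

|z1+z2| = 12.0071 ≤ |z1|+|z2| = 21.1603 (verified)


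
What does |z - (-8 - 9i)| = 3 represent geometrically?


|z - z0| = r is a circle with center z0 and radius r.
Center = (-8, -9), radius = 3

Circle with center (-8, -9) and radius 3


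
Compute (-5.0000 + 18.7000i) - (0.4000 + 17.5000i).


Real: -5 - 0.4 = -5.4
Imag: 18.7 - 17.5 = 1.2

-5.4000 + 1.2000i


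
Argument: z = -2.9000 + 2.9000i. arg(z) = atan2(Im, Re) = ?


Re = -2.9, Im = 2.9
arg = atan2(2.9, -2.9) = 135.0000 degrees

arg(z) = 135.0000 degrees


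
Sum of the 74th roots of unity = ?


The sum of all 74th roots of unity is 0.
Geometric series: (1 - w^74)/(1 - w) = (1-1)/(1-w) = 0 since w^74 = 1, w ≠ 1.
Alternatively: coefficient of z^73 in z^74 - 1 is 0.

0


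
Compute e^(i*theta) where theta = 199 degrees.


cos(199°) = -0.9455
sin(199°) = -0.3256

e^(i*199°) = -0.9455 - 0.3256i


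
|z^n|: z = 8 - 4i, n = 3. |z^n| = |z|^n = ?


|z| = sqrt(64+16) = sqrt(80) = 8.9443
|z^3| = |z|^3 = (sqrt(80))^3 = 80*sqrt(80)

|z^3| = 80*sqrt(80) ≈ 715.5418


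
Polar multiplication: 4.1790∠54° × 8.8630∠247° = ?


r = 4.1790 * 8.8630 = 37.0385
theta = 54° + 247° = 301° = 301° (mod 360)

37.0385 cis(301°)


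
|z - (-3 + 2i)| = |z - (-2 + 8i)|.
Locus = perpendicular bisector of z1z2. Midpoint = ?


Equal distances means the locus is the perpendicular bisector of z1 and z2.
Midpoint = ((-3+(-2))/2, (2+8)/2) = (-2.5000, 5.0000)

Perpendicular bisector through (-2.5000, 5.0000)


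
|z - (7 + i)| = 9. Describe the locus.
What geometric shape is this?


|z - z0| = r is a circle with center z0 and radius r.
Center = (7, 1), radius = 9

Circle with center (7, 1) and radius 9


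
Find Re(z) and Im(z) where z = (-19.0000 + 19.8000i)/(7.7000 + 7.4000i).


Multiply by conjugate: (-19.0000 + 19.8000i)(7.7000 - 7.4000i) / (7.7^2 + 7.4^2)
Numerator real = -19*7.7 + 19.8*7.4 = 0.22
Numerator imag = 19.8*7.7 - (-19)*7.4 = 293.06
Denominator = 114.05
Re(z) = 0.22/114.05 = 0.0019
Im(z) = 293.06/114.05 = 2.5696

Re(z) = 0.0019, Im(z) = 2.5696


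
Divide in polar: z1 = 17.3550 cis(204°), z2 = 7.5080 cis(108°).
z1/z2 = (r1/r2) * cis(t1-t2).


r = 17.3550 / 7.5080 = 2.3115
theta = 204° - 108° = 96° = 96° (mod 360)

2.3115 cis(96°)


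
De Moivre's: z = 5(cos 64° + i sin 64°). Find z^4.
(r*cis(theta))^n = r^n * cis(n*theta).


r^4 = 5^4 = 625
n*theta = 4*64° = 256° = 256° (mod 360)
a = 625*cos(256°) = -151.2012
b = 625*sin(256°) = -606.4348

625 cis(256°) = -151.2012 - 606.4348i


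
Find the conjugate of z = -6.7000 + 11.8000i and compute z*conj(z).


z_bar = -6.7000 - 11.8000i
z*z_bar = (-6.7)^2 + 11.8^2 = 44.89 + 139.24 = 184.13

z_bar = -6.7000 - 11.8000i, z*z_bar = 184.13


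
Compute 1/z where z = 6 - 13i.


|z|^2 = 36+169 = 205
1/z = (6 + 13i)/205

1/z = 0.0293 + 0.0634i


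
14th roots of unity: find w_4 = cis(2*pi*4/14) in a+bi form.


Angle = 360*4/14 = 102.8571°
a = cos(102.8571°) = -0.2225
b = sin(102.8571°) = 0.9749

-0.2225 + 0.9749i


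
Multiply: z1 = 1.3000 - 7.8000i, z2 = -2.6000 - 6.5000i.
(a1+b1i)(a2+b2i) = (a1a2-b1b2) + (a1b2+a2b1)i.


Real = 1.3*(-2.6) - (-7.8)*(-6.5) = -3.38 - 50.7 = -54.08
Imag = 1.3*(-6.5) - (2.6)*(-7.8) = -8.45 + 20.28 = 11.83

-54.0800 + 11.8300i


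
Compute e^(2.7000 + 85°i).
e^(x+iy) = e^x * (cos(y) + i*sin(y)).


e^2.7000 = 14.8797
cos(85°) = 0.08716
sin(85°) = 0.996195
Real = 14.8797*0.08716 = 1.2969
Imag = 14.8797*0.996195 = 14.8231

1.2969 + 14.8231i


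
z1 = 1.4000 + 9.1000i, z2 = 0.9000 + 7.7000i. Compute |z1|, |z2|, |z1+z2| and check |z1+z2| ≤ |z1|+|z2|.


|z1| = sqrt(1.4^2 + 9.1^2) = sqrt(84.77) = 9.2071
|z2| = sqrt(0.9^2 + 7.7^2) = sqrt(60.1) = 7.7524
z1+z2 = 2.3000 + 16.8000i
|z1+z2| = sqrt(287.53) = 16.9567
|z1|+|z2| = 9.2071 + 7.7524 = 16.9595

|z1+z2| = 16.9567 ≤ |z1|+|z2| = 16.9595 (verified)


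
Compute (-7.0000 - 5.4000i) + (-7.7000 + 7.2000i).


Real: -7 - 7.7 = -14.7
Imag: -5.4 + 7.2 = 1.8

-14.7000 + 1.8000i


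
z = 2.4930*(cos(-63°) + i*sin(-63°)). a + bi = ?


a = 2.4930*cos(-63°) = 2.4930*0.454 = 1.1318
b = 2.4930*sin(-63°) = 2.4930*(-0.891) = -2.2213

1.1318 - 2.2213i


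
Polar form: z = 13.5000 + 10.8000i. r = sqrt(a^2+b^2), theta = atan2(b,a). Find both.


r = sqrt(182.25+116.64) = sqrt(298.89) = 17.2884
theta = atan2(10.8, 13.5) = 38.6598 degrees

r = 17.2884, theta = 38.6598 degrees


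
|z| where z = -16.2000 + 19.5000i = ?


|z| = sqrt((-16.2)^2 + 19.5^2) = sqrt(262.44 + 380.25) = sqrt(642.69) = 25.3513

|z| = 25.3513


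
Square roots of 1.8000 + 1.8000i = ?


|z| = sqrt(3.24+3.24) = 2.5456
sqrt((|z|+a)/2) = sqrt((2.5456+1.8)/2) = sqrt(2.1728) = 1.4740
sqrt((|z|-a)/2) = sqrt((2.5456-1.8)/2) = sqrt(0.3728) = 0.6106

±(1.4740 + 0.6106i) i.e. 1.4740 + 0.6106i and -1.4740 - 0.6106i


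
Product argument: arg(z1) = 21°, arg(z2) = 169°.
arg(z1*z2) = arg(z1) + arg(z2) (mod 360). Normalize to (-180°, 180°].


arg(z1*z2) = 21° + 169° = 190°
Normalized to (-180°, 180°]: -170°

-170°


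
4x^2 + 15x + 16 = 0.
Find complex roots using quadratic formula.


disc = 15^2 - 4*4*16 = 225 - 256 = -31
sqrt(|disc|) = sqrt(31) = 5.5678
Real part = -15/(2*4) = -1.8750
Imag part = 5.5678/(2*4) = 0.6960

-1.8750 ± 0.6960i


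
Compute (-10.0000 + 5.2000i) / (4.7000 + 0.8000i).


Conjugate of z2 = 4.7000 - 0.8000i
Numerator: (-10.0000 + 5.2000i)(4.7000 - 0.8000i) = -42.8400 + 32.4400i
Denominator: 4.7^2 + 0.8^2 = 22.73
Result = (-42.8400 + 32.4400i)/22.73

-1.8847 + 1.4272i


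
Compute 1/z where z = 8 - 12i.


|z|^2 = 64+144 = 208
1/z = (8 + 12i)/208

1/z = 0.0385 + 0.0577i


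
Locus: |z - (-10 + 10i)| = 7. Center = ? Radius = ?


|z - z0| = r is a circle with center z0 and radius r.
Center = (-10, 10), radius = 7

Circle with center (-10, 10) and radius 7


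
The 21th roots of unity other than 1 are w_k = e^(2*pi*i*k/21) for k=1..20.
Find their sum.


With w = e^(2*pi*i/21), all 21 of the 21th roots of unity w^0 = 1, w, ..., w^(20) sum to 0: 1 + w + ... + w^(20) = (1 - w^21)/(1 - w) = 0 since w^21 = 1, w ≠ 1.
Removing the root 1: w + w^2 + ... + w^(20) = 0 - 1 = -1

Sum = -1


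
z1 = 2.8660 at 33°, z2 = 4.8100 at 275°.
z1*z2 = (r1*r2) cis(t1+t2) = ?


r = 2.8660 * 4.8100 = 13.7855
theta = 33° + 275° = 308° = 308° (mod 360)

13.7855 cis(308°)


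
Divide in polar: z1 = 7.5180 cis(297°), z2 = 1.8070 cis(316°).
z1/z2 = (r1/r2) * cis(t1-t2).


r = 7.5180 / 1.8070 = 4.1605
theta = 297° - 316° = -19° = 341° (mod 360)

4.1605 cis(341°)


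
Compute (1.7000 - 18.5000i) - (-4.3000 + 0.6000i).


Real: 1.7 + 4.3 = 6
Imag: -18.5 - 0.6 = -19.1

6.0000 - 19.1000i


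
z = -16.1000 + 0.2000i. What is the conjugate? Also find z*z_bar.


z_bar = -16.1000 - 0.2000i
z*z_bar = (-16.1)^2 + 0.2^2 = 259.21 + 0.04 = 259.25

z_bar = -16.1000 - 0.2000i, z*z_bar = 259.25


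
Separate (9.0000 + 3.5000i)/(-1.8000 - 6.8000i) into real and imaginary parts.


Multiply by conjugate: (9.0000 + 3.5000i)(-1.8000 + 6.8000i) / ((-1.8)^2 + (-6.8)^2)
Numerator real = 9*(-1.8) + 3.5*(-6.8) = -40
Numerator imag = 3.5*(-1.8) - 9*(-6.8) = 54.9
Denominator = 49.48
Re(z) = -40/49.48 = -0.8084
Im(z) = 54.9/49.48 = 1.1095

Re(z) = -0.8084, Im(z) = 1.1095


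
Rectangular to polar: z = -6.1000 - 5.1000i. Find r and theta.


r = sqrt(37.21+26.01) = sqrt(63.22) = 7.9511
theta = atan2(-5.1, -6.1) = -140.1022 degrees

r = 7.9511, theta = -140.1022 degrees


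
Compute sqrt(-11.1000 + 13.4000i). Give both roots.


|z| = sqrt(123.21+179.56) = 17.4003
sqrt((|z|+a)/2) = sqrt((17.4003+(-11.1))/2) = sqrt(3.1501) = 1.7749
sqrt((|z|-a)/2) = sqrt((17.4003-(-11.1))/2) = sqrt(14.2501) = 3.7749

±(1.7749 + 3.7749i) i.e. 1.7749 + 3.7749i and -1.7749 - 3.7749i


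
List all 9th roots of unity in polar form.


The 9th roots of unity are cis(360k/9°) for k=0..8
Angle step = 360/9 = 40°
Primitive root: cis(40°)
Primitive root = 0.7660 + 0.6428i

9 roots at angles: 0°, 40°, 80°, 120°, 160°, 200°, 240°, 280°, 320°


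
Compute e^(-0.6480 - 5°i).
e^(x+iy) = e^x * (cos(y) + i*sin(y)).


e^-0.6480 = 0.5231
cos(-5°) = 0.9962
sin(-5°) = -0.0872
Real = 0.5231*0.9962 = 0.5211
Imag = 0.5231*(-0.0872) = -0.0456

0.5211 - 0.0456i


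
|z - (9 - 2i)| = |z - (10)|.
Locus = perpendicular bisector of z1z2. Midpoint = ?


Equal distances means the locus is the perpendicular bisector of z1 and z2.
Midpoint = ((9+10)/2, (-2+0)/2) = (9.5000, -1.0000)

Perpendicular bisector through (9.5000, -1.0000)


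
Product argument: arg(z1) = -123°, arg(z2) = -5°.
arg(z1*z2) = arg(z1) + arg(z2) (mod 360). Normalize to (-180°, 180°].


arg(z1*z2) = -123° - 5° = -128°
Normalized to (-180°, 180°]: -128°

-128°


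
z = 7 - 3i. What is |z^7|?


|z| = sqrt(49+9) = sqrt(58) = 7.6158
|z^7| = |z|^7 = (sqrt(58))^7 = 58^3 * sqrt(58) = 195112*sqrt(58)

|z^7| = 195112*sqrt(58) ≈ 1485928.7222


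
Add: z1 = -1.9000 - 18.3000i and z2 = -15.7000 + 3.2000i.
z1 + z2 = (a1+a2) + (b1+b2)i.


Real: -1.9 - 15.7 = -17.6
Imag: -18.3 + 3.2 = -15.1

-17.6000 - 15.1000i


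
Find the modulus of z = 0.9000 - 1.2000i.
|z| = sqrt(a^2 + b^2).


|z| = sqrt(0.9^2 + (-1.2)^2) = sqrt(0.81 + 1.44) = sqrt(2.25) = 1.5000

|z| = 1.5000


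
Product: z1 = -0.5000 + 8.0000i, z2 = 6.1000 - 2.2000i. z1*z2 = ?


Real = -0.5*6.1 - 8*(-2.2) = -3.05 - (-17.6) = 14.55
Imag = -0.5*(-2.2) + 6.1*8 = 1.1 + 48.8 = 49.9

14.5500 + 49.9000i


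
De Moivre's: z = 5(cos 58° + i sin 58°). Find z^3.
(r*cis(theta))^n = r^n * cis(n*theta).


r^3 = 5^3 = 125
n*theta = 3*58° = 174° = 174° (mod 360)
a = 125*cos(174°) = -124.3152
b = 125*sin(174°) = 13.0661

125 cis(174°) = -124.3152 + 13.0661i


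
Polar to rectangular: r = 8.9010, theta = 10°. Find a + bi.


a = 8.9010*cos(10°) = 8.9010*0.98481 = 8.7658
b = 8.9010*sin(10°) = 8.9010*0.173648 = 1.5456

8.7658 + 1.5456i


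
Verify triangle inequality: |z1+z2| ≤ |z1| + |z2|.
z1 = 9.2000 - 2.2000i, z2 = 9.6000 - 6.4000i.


|z1| = sqrt(9.2^2 + (-2.2)^2) = sqrt(89.48) = 9.4594
|z2| = sqrt(9.6^2 + (-6.4)^2) = sqrt(133.12) = 11.5378
z1+z2 = 18.8000 - 8.6000i
|z1+z2| = sqrt(427.4) = 20.6737
|z1|+|z2| = 9.4594 + 11.5378 = 20.9972

|z1+z2| = 20.6737 ≤ |z1|+|z2| = 20.9972 (verified)


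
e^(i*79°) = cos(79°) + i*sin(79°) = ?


cos(79°) = 0.1908
sin(79°) = 0.9816

e^(i*79°) = 0.1908 + 0.9816i


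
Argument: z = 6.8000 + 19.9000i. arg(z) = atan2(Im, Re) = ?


Re = 6.8, Im = 19.9
arg = atan2(19.9, 6.8) = 71.1343 degrees

arg(z) = 71.1343 degrees


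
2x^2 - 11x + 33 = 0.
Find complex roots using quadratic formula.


disc = (-11)^2 - 4*2*33 = 121 - 264 = -143
sqrt(|disc|) = sqrt(143) = 11.9583
Real part = 11/(2*2) = 2.7500
Imag part = 11.9583/(2*2) = 2.9896

2.7500 ± 2.9896i


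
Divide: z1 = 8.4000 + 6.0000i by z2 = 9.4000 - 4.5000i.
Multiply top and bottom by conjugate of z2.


Conjugate of z2 = 9.4000 + 4.5000i
Numerator: (8.4000 + 6.0000i)(9.4000 + 4.5000i) = 51.9600 + 94.2000i
Denominator: 9.4^2 + (-4.5)^2 = 108.61
Result = (51.9600 + 94.2000i)/108.61

0.4784 + 0.8673i


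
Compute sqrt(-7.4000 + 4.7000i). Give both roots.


|z| = sqrt(54.76+22.09) = 8.7664
sqrt((|z|+a)/2) = sqrt((8.7664+(-7.4))/2) = sqrt(0.6832) = 0.8266
sqrt((|z|-a)/2) = sqrt((8.7664-(-7.4))/2) = sqrt(8.0832) = 2.8431

±(0.8266 + 2.8431i) i.e. 0.8266 + 2.8431i and -0.8266 - 2.8431i


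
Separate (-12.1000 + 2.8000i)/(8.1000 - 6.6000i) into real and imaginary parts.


Multiply by conjugate: (-12.1000 + 2.8000i)(8.1000 + 6.6000i) / (8.1^2 + (-6.6)^2)
Numerator real = -12.1*8.1 + 2.8*(-6.6) = -116.49
Numerator imag = 2.8*8.1 - (-12.1)*(-6.6) = -57.18
Denominator = 109.17
Re(z) = -116.49/109.17 = -1.0671
Im(z) = -57.18/109.17 = -0.5238

Re(z) = -1.0671, Im(z) = -0.5238


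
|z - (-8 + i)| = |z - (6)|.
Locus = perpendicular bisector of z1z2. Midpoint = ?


Equal distances means the locus is the perpendicular bisector of z1 and z2.
Midpoint = ((-8+6)/2, (1+0)/2) = (-1.0000, 0.5000)

Perpendicular bisector through (-1.0000, 0.5000)


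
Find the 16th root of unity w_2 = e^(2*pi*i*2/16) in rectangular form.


Angle = 360*2/16 = 45°
a = cos(45°) = 0.7071
b = sin(45°) = 0.7071

0.7071 + 0.7071i


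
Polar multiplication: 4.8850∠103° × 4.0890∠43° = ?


r = 4.8850 * 4.0890 = 19.9748
theta = 103° + 43° = 146° = 146° (mod 360)

19.9748 cis(146°)


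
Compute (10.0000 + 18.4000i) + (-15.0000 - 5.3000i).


Real: 10 - 15 = -5
Imag: 18.4 - 5.3 = 13.1

-5.0000 + 13.1000i


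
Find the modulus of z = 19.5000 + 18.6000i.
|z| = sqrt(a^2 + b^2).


|z| = sqrt(19.5^2 + 18.6^2) = sqrt(380.25 + 345.96) = sqrt(726.21) = 26.9483

|z| = 26.9483


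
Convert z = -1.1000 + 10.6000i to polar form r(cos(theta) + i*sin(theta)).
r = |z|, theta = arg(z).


r = sqrt(1.21+112.36) = sqrt(113.57) = 10.6569
theta = atan2(10.6, -1.1) = 95.9246 degrees

r = 10.6569, theta = 95.9246 degrees


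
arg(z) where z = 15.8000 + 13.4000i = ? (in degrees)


Re = 15.8, Im = 13.4
arg = atan2(13.4, 15.8) = 40.3013 degrees

arg(z) = 40.3013 degrees


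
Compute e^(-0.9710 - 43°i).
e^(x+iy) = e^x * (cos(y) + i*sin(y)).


e^-0.9710 = 0.3787
cos(-43°) = 0.7314
sin(-43°) = -0.682
Real = 0.3787*0.7314 = 0.2770
Imag = 0.3787*(-0.682) = -0.2583

0.2770 - 0.2583i


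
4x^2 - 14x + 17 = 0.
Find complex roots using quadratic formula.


disc = (-14)^2 - 4*4*17 = 196 - 272 = -76
sqrt(|disc|) = sqrt(76) = 8.7178
Real part = 14/(2*4) = 1.7500
Imag part = 8.7178/(2*4) = 1.0897

1.7500 ± 1.0897i


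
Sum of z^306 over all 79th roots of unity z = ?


The roots are w_k = w^k with w = e^(2*pi*i/79), and (w^k)^306 = (w^306)^k.
So S = 1 + u + u^2 + ... + u^(78) with u = w^306.
306 = 3*79 + 69, so 306 is not a multiple of 79: u = (w^79)^3 * w^69 = w^69 ≠ 1 (w is a primitive 79th root), while u^79 = (w^79)^306 = 1.
Geometric series: S = (1 - u^79)/(1 - u) = (1 - 1)/(1 - u) = 0

S = 0


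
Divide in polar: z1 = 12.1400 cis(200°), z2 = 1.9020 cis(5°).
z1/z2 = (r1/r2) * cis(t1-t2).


r = 12.1400 / 1.9020 = 6.3828
theta = 200° - 5° = 195° = 195° (mod 360)

6.3828 cis(195°)


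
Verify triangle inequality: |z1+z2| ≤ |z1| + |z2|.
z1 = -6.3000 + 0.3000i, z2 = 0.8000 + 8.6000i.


|z1| = sqrt((-6.3)^2 + 0.3^2) = sqrt(39.78) = 6.3071
|z2| = sqrt(0.8^2 + 8.6^2) = sqrt(74.6) = 8.6371
z1+z2 = -5.5000 + 8.9000i
|z1+z2| = sqrt(109.46) = 10.4623
|z1|+|z2| = 6.3071 + 8.6371 = 14.9442

|z1+z2| = 10.4623 ≤ |z1|+|z2| = 14.9442 (verified)


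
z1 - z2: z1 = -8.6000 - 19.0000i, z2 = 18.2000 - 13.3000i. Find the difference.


Real: -8.6 - 18.2 = -26.8
Imag: -19 + 13.3 = -5.7

-26.8000 - 5.7000i


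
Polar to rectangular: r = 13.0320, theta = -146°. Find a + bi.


a = 13.0320*cos(-146°) = 13.0320*(-0.82904) = -10.8040
b = 13.0320*sin(-146°) = 13.0320*(-0.55919) = -7.2874

-10.8040 - 7.2874i


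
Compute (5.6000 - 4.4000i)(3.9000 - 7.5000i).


Real = 5.6*3.9 - (-4.4)*(-7.5) = 21.84 - 33 = -11.16
Imag = 5.6*(-7.5) + 3.9*(-4.4) = -42 - (17.16) = -59.16

-11.1600 - 59.1600i


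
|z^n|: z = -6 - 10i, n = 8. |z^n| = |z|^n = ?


|z| = sqrt(36+100) = sqrt(136) = 11.6619
|z^8| = |z|^8 = (sqrt(136))^8 = 136^4 = 342102016

|z^8| = 342102016


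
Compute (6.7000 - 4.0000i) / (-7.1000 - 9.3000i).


Conjugate of z2 = -7.1000 + 9.3000i
Numerator: (6.7000 - 4.0000i)(-7.1000 + 9.3000i) = -10.3700 + 90.7100i
Denominator: (-7.1)^2 + (-9.3)^2 = 136.9
Result = (-10.3700 + 90.7100i)/136.9

-0.0757 + 0.6626i


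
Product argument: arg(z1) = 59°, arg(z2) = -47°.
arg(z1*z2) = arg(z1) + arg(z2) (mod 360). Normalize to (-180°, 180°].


arg(z1*z2) = 59° - 47° = 12°
Normalized to (-180°, 180°]: 12°

12°


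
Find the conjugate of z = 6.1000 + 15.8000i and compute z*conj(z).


z_bar = 6.1000 - 15.8000i
z*z_bar = 6.1^2 + 15.8^2 = 37.21 + 249.64 = 286.85

z_bar = 6.1000 - 15.8000i, z*z_bar = 286.85


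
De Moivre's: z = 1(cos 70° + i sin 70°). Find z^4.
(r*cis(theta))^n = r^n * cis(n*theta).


r^4 = 1^4 = 1
n*theta = 4*70° = 280° = 280° (mod 360)
a = 1*cos(280°) = 0.1736
b = 1*sin(280°) = -0.9848

1 cis(280°) = 0.1736 - 0.9848i


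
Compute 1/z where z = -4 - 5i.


|z|^2 = 16+25 = 41
1/z = (-4 + 5i)/41

1/z = -0.0976 + 0.1220i


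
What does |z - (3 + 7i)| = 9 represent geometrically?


|z - z0| = r is a circle with center z0 and radius r.
Center = (3, 7), radius = 9

Circle with center (3, 7) and radius 9


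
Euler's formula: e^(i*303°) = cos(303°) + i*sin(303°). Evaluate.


cos(303°) = 0.5446
sin(303°) = -0.8387

e^(i*303°) = 0.5446 - 0.8387i


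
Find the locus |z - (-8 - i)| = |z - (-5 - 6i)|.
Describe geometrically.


Equal distances means the locus is the perpendicular bisector of z1 and z2.
Midpoint = ((-8+(-5))/2, (-1+(-6))/2) = (-6.5000, -3.5000)

Perpendicular bisector through (-6.5000, -3.5000)


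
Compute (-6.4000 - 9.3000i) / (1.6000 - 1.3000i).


Conjugate of z2 = 1.6000 + 1.3000i
Numerator: (-6.4000 - 9.3000i)(1.6000 + 1.3000i) = 1.8500 - 23.2000i
Denominator: 1.6^2 + (-1.3)^2 = 4.25
Result = (1.8500 - 23.2000i)/4.25

0.4353 - 5.4588i


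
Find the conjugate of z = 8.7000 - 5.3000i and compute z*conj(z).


z_bar = 8.7000 + 5.3000i
z*z_bar = 8.7^2 + (-5.3)^2 = 75.69 + 28.09 = 103.78

z_bar = 8.7000 + 5.3000i, z*z_bar = 103.78


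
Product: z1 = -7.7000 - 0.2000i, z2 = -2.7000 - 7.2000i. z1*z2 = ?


Real = -7.7*(-2.7) - (-0.2)*(-7.2) = 20.79 - 1.44 = 19.35
Imag = -7.7*(-7.2) - (2.7)*(-0.2) = 55.44 + 0.54 = 55.98

19.3500 + 55.9800i


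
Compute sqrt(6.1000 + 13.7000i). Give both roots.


|z| = sqrt(37.21+187.69) = 14.9967
sqrt((|z|+a)/2) = sqrt((14.9967+6.1)/2) = sqrt(10.5483) = 3.2478
sqrt((|z|-a)/2) = sqrt((14.9967-6.1)/2) = sqrt(4.4483) = 2.1091

±(3.2478 + 2.1091i) i.e. 3.2478 + 2.1091i and -3.2478 - 2.1091i


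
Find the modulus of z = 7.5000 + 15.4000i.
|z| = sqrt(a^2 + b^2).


|z| = sqrt(7.5^2 + 15.4^2) = sqrt(56.25 + 237.16) = sqrt(293.41) = 17.1292

|z| = 17.1292


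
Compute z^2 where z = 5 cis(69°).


r^2 = 5^2 = 25
n*theta = 2*69° = 138° = 138° (mod 360)
a = 25*cos(138°) = -18.5786
b = 25*sin(138°) = 16.7283

25 cis(138°) = -18.5786 + 16.7283i


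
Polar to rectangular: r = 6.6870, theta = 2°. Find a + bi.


a = 6.6870*cos(2°) = 6.6870*0.99939 = 6.6829
b = 6.6870*sin(2°) = 6.6870*0.0349 = 0.2334

6.6829 + 0.2334i


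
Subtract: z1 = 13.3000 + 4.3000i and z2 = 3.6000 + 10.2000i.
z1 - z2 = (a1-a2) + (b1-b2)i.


Real: 13.3 - 3.6 = 9.7
Imag: 4.3 - 10.2 = -5.9

9.7000 - 5.9000i


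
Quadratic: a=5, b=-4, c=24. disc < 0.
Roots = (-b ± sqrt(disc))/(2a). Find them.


disc = (-4)^2 - 4*5*24 = 16 - 480 = -464
sqrt(|disc|) = sqrt(464) = 21.5407
Real part = 4/(2*5) = 0.4000
Imag part = 21.5407/(2*5) = 2.1541

0.4000 ± 2.1541i


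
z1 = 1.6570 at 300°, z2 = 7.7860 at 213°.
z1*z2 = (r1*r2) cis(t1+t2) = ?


r = 1.6570 * 7.7860 = 12.9014
theta = 300° + 213° = 513° = 153° (mod 360)

12.9014 cis(153°)


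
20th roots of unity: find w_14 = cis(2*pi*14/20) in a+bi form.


Angle = 360*14/20 = 252°
a = cos(252°) = -0.3090
b = sin(252°) = -0.9511

-0.3090 - 0.9511i


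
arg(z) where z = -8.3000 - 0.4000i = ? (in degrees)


Re = -8.3, Im = -0.4
arg = atan2(-0.4, -8.3) = -177.2409 degrees

arg(z) = -177.2409 degrees


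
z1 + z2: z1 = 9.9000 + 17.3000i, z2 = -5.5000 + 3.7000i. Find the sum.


Real: 9.9 - 5.5 = 4.4
Imag: 17.3 + 3.7 = 21

4.4000 + 21.0000i


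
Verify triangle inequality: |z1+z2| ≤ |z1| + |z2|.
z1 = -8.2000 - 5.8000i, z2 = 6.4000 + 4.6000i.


|z1| = sqrt((-8.2)^2 + (-5.8)^2) = sqrt(100.88) = 10.0439
|z2| = sqrt(6.4^2 + 4.6^2) = sqrt(62.12) = 7.8816
z1+z2 = -1.8000 - 1.2000i
|z1+z2| = sqrt(4.68) = 2.1633
|z1|+|z2| = 10.0439 + 7.8816 = 17.9255

|z1+z2| = 2.1633 ≤ |z1|+|z2| = 17.9255 (verified)


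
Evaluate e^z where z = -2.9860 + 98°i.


e^-2.9860 = 0.0505
cos(98°) = -0.1392
sin(98°) = 0.9903
Real = 0.0505*(-0.1392) = -0.0070
Imag = 0.0505*0.9903 = 0.0500

-0.0070 + 0.0500i


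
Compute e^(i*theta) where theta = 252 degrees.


cos(252°) = -0.3090
sin(252°) = -0.9511

e^(i*252°) = -0.3090 - 0.9511i


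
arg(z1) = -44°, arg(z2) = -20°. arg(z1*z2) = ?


arg(z1*z2) = -44° - 20° = -64°
Normalized to (-180°, 180°]: -64°

-64°


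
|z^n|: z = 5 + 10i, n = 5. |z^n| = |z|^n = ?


|z| = sqrt(25+100) = sqrt(125) = 11.1803
|z^5| = |z|^5 = (sqrt(125))^5 = 125^2 * sqrt(125) = 15625*sqrt(125)

|z^5| = 15625*sqrt(125) ≈ 174692.8107
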